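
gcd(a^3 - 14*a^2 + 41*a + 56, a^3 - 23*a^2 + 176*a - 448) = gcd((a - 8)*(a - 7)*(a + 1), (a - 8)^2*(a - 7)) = a^2 - 15*a + 56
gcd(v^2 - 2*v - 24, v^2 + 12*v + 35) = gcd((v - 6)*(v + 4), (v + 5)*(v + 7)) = 1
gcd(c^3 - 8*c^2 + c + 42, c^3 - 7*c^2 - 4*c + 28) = c^2 - 5*c - 14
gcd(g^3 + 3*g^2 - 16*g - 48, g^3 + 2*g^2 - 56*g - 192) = g + 4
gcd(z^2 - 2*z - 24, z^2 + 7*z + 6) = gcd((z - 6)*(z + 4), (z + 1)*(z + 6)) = 1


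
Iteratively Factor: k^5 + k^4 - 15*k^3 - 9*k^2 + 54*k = (k + 3)*(k^4 - 2*k^3 - 9*k^2 + 18*k) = k*(k + 3)*(k^3 - 2*k^2 - 9*k + 18) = k*(k - 3)*(k + 3)*(k^2 + k - 6) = k*(k - 3)*(k + 3)^2*(k - 2)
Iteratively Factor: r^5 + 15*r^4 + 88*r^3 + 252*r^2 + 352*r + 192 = (r + 2)*(r^4 + 13*r^3 + 62*r^2 + 128*r + 96) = (r + 2)*(r + 4)*(r^3 + 9*r^2 + 26*r + 24) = (r + 2)^2*(r + 4)*(r^2 + 7*r + 12) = (r + 2)^2*(r + 4)^2*(r + 3)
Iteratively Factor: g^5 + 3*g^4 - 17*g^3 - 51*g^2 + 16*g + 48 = (g + 1)*(g^4 + 2*g^3 - 19*g^2 - 32*g + 48) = (g + 1)*(g + 3)*(g^3 - g^2 - 16*g + 16) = (g - 4)*(g + 1)*(g + 3)*(g^2 + 3*g - 4) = (g - 4)*(g + 1)*(g + 3)*(g + 4)*(g - 1)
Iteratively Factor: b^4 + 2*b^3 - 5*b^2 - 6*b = (b + 1)*(b^3 + b^2 - 6*b) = (b - 2)*(b + 1)*(b^2 + 3*b) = (b - 2)*(b + 1)*(b + 3)*(b)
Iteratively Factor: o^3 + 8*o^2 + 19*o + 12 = (o + 4)*(o^2 + 4*o + 3) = (o + 3)*(o + 4)*(o + 1)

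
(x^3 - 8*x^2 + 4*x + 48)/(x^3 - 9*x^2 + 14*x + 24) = (x + 2)/(x + 1)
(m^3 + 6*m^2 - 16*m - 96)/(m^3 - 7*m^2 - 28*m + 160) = (m^2 + 10*m + 24)/(m^2 - 3*m - 40)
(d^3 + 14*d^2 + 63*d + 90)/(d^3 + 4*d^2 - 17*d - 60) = (d + 6)/(d - 4)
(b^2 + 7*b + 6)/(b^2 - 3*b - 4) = (b + 6)/(b - 4)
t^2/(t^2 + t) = t/(t + 1)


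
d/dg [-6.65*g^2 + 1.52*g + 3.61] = 1.52 - 13.3*g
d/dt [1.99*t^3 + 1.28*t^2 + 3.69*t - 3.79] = 5.97*t^2 + 2.56*t + 3.69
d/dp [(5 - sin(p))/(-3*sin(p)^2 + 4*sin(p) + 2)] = (-3*sin(p)^2 + 30*sin(p) - 22)*cos(p)/(3*sin(p)^2 - 4*sin(p) - 2)^2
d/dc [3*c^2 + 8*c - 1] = 6*c + 8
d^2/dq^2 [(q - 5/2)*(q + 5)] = 2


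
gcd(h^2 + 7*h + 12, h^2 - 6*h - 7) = 1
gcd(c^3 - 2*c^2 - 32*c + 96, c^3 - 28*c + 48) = c^2 + 2*c - 24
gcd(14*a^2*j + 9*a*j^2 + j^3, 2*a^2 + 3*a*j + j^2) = 2*a + j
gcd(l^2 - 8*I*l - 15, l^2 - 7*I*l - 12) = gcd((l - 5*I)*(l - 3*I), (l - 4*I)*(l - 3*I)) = l - 3*I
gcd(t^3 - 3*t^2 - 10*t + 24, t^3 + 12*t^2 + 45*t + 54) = t + 3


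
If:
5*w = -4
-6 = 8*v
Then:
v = -3/4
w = -4/5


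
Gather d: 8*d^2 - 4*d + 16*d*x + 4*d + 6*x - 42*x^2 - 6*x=8*d^2 + 16*d*x - 42*x^2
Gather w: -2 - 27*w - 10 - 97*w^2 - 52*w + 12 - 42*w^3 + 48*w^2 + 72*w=-42*w^3 - 49*w^2 - 7*w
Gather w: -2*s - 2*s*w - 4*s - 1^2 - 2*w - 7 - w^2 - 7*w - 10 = -6*s - w^2 + w*(-2*s - 9) - 18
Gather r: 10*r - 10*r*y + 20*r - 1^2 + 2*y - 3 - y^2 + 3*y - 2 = r*(30 - 10*y) - y^2 + 5*y - 6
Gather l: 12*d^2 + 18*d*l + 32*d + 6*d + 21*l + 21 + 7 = 12*d^2 + 38*d + l*(18*d + 21) + 28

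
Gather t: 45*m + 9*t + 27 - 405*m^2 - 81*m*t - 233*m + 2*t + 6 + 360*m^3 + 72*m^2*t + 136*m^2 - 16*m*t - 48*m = 360*m^3 - 269*m^2 - 236*m + t*(72*m^2 - 97*m + 11) + 33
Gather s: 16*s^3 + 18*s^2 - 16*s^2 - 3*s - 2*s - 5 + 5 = 16*s^3 + 2*s^2 - 5*s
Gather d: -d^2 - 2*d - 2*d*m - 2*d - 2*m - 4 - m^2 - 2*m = -d^2 + d*(-2*m - 4) - m^2 - 4*m - 4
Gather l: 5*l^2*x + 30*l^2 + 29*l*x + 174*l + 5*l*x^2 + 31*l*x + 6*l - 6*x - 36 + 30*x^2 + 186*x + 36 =l^2*(5*x + 30) + l*(5*x^2 + 60*x + 180) + 30*x^2 + 180*x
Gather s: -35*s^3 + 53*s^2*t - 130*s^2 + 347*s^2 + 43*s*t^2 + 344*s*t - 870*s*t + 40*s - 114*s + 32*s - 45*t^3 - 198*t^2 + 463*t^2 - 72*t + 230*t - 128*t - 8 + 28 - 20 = -35*s^3 + s^2*(53*t + 217) + s*(43*t^2 - 526*t - 42) - 45*t^3 + 265*t^2 + 30*t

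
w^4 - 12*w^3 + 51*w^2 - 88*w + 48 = (w - 4)^2*(w - 3)*(w - 1)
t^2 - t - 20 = (t - 5)*(t + 4)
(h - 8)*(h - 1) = h^2 - 9*h + 8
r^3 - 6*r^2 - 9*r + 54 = (r - 6)*(r - 3)*(r + 3)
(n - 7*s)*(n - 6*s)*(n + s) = n^3 - 12*n^2*s + 29*n*s^2 + 42*s^3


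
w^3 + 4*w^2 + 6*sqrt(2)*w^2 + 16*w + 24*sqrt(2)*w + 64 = (w + 4)*(w + 2*sqrt(2))*(w + 4*sqrt(2))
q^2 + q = q*(q + 1)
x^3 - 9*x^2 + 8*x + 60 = (x - 6)*(x - 5)*(x + 2)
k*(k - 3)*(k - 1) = k^3 - 4*k^2 + 3*k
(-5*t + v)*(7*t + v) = -35*t^2 + 2*t*v + v^2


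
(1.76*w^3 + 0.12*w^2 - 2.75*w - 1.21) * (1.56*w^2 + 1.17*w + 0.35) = 2.7456*w^5 + 2.2464*w^4 - 3.5336*w^3 - 5.0631*w^2 - 2.3782*w - 0.4235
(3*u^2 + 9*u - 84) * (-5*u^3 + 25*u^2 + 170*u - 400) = -15*u^5 + 30*u^4 + 1155*u^3 - 1770*u^2 - 17880*u + 33600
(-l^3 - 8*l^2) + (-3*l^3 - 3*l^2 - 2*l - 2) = -4*l^3 - 11*l^2 - 2*l - 2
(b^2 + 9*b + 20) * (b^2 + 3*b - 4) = b^4 + 12*b^3 + 43*b^2 + 24*b - 80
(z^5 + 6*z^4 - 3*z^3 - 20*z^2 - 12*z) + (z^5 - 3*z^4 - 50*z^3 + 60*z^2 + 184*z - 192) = 2*z^5 + 3*z^4 - 53*z^3 + 40*z^2 + 172*z - 192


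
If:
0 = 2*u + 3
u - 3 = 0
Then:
No Solution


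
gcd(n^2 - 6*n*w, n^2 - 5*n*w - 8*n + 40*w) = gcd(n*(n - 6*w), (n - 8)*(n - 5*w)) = 1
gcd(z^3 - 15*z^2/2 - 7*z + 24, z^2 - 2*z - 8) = z + 2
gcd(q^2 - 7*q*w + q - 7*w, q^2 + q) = q + 1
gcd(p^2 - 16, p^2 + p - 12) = p + 4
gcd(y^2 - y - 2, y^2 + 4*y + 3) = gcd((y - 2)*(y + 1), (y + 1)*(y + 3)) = y + 1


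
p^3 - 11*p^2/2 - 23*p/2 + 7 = (p - 7)*(p - 1/2)*(p + 2)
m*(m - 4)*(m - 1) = m^3 - 5*m^2 + 4*m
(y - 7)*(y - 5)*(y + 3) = y^3 - 9*y^2 - y + 105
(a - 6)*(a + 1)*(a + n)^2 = a^4 + 2*a^3*n - 5*a^3 + a^2*n^2 - 10*a^2*n - 6*a^2 - 5*a*n^2 - 12*a*n - 6*n^2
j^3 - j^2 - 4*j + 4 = (j - 2)*(j - 1)*(j + 2)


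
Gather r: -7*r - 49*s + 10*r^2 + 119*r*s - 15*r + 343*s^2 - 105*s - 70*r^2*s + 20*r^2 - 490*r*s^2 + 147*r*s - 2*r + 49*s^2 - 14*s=r^2*(30 - 70*s) + r*(-490*s^2 + 266*s - 24) + 392*s^2 - 168*s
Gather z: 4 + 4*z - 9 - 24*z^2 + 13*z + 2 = -24*z^2 + 17*z - 3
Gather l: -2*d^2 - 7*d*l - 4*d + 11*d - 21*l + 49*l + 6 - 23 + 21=-2*d^2 + 7*d + l*(28 - 7*d) + 4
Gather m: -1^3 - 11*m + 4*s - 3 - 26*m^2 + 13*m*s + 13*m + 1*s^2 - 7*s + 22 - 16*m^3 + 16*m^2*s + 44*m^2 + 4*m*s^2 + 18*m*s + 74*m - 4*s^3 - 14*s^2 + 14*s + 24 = -16*m^3 + m^2*(16*s + 18) + m*(4*s^2 + 31*s + 76) - 4*s^3 - 13*s^2 + 11*s + 42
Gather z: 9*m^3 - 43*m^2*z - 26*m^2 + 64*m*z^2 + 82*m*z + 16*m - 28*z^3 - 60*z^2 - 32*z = 9*m^3 - 26*m^2 + 16*m - 28*z^3 + z^2*(64*m - 60) + z*(-43*m^2 + 82*m - 32)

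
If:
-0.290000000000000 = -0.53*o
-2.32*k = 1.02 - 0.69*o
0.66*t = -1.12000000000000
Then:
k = -0.28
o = 0.55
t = -1.70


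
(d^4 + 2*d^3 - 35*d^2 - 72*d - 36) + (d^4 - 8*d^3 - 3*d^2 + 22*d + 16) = 2*d^4 - 6*d^3 - 38*d^2 - 50*d - 20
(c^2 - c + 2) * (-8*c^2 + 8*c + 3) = -8*c^4 + 16*c^3 - 21*c^2 + 13*c + 6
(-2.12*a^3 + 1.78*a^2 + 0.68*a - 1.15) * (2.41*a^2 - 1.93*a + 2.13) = -5.1092*a^5 + 8.3814*a^4 - 6.3122*a^3 - 0.2925*a^2 + 3.6679*a - 2.4495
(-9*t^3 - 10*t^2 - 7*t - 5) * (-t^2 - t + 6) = 9*t^5 + 19*t^4 - 37*t^3 - 48*t^2 - 37*t - 30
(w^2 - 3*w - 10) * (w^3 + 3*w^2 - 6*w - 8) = w^5 - 25*w^3 - 20*w^2 + 84*w + 80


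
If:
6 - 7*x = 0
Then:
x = 6/7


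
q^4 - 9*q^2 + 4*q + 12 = (q - 2)^2*(q + 1)*(q + 3)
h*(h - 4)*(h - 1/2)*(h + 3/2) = h^4 - 3*h^3 - 19*h^2/4 + 3*h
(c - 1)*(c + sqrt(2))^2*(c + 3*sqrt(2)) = c^4 - c^3 + 5*sqrt(2)*c^3 - 5*sqrt(2)*c^2 + 14*c^2 - 14*c + 6*sqrt(2)*c - 6*sqrt(2)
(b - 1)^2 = b^2 - 2*b + 1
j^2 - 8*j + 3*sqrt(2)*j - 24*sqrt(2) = (j - 8)*(j + 3*sqrt(2))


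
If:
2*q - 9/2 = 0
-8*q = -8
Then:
No Solution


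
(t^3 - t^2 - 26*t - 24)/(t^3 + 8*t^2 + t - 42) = (t^3 - t^2 - 26*t - 24)/(t^3 + 8*t^2 + t - 42)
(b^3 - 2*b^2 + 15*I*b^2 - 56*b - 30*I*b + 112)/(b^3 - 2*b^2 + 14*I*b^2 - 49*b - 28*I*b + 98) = (b + 8*I)/(b + 7*I)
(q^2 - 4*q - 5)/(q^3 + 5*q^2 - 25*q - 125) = (q + 1)/(q^2 + 10*q + 25)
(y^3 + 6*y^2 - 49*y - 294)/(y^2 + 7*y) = y - 1 - 42/y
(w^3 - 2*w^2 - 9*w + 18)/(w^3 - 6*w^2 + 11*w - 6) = (w + 3)/(w - 1)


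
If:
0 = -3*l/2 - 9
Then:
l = -6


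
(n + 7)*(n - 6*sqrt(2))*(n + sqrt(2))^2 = n^4 - 4*sqrt(2)*n^3 + 7*n^3 - 28*sqrt(2)*n^2 - 22*n^2 - 154*n - 12*sqrt(2)*n - 84*sqrt(2)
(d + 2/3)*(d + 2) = d^2 + 8*d/3 + 4/3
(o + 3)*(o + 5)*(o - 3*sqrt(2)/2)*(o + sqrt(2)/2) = o^4 - sqrt(2)*o^3 + 8*o^3 - 8*sqrt(2)*o^2 + 27*o^2/2 - 15*sqrt(2)*o - 12*o - 45/2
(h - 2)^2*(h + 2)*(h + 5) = h^4 + 3*h^3 - 14*h^2 - 12*h + 40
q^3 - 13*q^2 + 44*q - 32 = (q - 8)*(q - 4)*(q - 1)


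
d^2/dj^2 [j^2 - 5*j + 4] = 2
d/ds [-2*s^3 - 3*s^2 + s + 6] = -6*s^2 - 6*s + 1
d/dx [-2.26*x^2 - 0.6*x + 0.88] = -4.52*x - 0.6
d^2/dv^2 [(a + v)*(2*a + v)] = 2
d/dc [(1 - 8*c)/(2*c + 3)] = -26/(2*c + 3)^2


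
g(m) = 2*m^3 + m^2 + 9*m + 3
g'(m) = 6*m^2 + 2*m + 9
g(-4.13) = -158.00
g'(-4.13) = 103.08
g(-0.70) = -3.50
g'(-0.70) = 10.54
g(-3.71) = -118.76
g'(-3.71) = 84.16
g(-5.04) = -273.01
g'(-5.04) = 151.33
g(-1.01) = -7.13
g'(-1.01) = 13.10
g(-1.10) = -8.35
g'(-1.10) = 14.06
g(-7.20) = -756.46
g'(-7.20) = 305.64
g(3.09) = 99.37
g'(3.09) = 72.47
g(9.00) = 1623.00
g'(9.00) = 513.00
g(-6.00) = -447.00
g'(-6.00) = 213.00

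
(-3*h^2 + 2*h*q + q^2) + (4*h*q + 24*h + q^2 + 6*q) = -3*h^2 + 6*h*q + 24*h + 2*q^2 + 6*q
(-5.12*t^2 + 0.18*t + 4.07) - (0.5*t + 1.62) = -5.12*t^2 - 0.32*t + 2.45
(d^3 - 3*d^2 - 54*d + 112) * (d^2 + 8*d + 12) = d^5 + 5*d^4 - 66*d^3 - 356*d^2 + 248*d + 1344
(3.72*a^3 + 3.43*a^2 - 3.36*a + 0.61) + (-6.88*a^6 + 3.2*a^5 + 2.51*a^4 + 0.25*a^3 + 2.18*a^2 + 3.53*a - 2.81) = -6.88*a^6 + 3.2*a^5 + 2.51*a^4 + 3.97*a^3 + 5.61*a^2 + 0.17*a - 2.2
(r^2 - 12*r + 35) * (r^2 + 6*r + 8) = r^4 - 6*r^3 - 29*r^2 + 114*r + 280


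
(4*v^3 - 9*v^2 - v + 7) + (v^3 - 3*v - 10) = 5*v^3 - 9*v^2 - 4*v - 3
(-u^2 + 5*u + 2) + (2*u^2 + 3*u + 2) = u^2 + 8*u + 4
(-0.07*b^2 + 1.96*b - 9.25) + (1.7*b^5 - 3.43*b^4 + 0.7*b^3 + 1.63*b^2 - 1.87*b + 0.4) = 1.7*b^5 - 3.43*b^4 + 0.7*b^3 + 1.56*b^2 + 0.0899999999999999*b - 8.85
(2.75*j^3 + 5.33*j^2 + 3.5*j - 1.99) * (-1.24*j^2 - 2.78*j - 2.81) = -3.41*j^5 - 14.2542*j^4 - 26.8849*j^3 - 22.2397*j^2 - 4.3028*j + 5.5919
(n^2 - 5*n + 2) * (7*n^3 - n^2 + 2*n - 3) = 7*n^5 - 36*n^4 + 21*n^3 - 15*n^2 + 19*n - 6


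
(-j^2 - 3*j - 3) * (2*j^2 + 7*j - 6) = -2*j^4 - 13*j^3 - 21*j^2 - 3*j + 18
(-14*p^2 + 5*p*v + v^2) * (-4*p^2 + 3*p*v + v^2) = 56*p^4 - 62*p^3*v - 3*p^2*v^2 + 8*p*v^3 + v^4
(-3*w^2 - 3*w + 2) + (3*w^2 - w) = 2 - 4*w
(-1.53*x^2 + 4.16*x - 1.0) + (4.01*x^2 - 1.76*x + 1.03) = 2.48*x^2 + 2.4*x + 0.03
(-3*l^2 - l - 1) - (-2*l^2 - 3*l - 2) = -l^2 + 2*l + 1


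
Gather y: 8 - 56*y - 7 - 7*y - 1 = -63*y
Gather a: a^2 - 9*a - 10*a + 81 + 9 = a^2 - 19*a + 90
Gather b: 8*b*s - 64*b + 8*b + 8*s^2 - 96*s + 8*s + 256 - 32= b*(8*s - 56) + 8*s^2 - 88*s + 224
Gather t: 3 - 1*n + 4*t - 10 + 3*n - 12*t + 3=2*n - 8*t - 4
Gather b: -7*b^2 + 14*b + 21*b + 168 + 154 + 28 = -7*b^2 + 35*b + 350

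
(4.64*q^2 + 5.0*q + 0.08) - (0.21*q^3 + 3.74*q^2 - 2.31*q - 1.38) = -0.21*q^3 + 0.899999999999999*q^2 + 7.31*q + 1.46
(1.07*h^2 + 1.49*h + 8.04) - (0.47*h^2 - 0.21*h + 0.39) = 0.6*h^2 + 1.7*h + 7.65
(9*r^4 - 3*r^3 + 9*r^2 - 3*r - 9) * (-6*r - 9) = -54*r^5 - 63*r^4 - 27*r^3 - 63*r^2 + 81*r + 81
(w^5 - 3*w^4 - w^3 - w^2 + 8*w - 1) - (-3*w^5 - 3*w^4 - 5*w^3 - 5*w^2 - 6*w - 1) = 4*w^5 + 4*w^3 + 4*w^2 + 14*w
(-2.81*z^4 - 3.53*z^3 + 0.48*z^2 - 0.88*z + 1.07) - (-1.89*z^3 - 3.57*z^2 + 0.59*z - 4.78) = -2.81*z^4 - 1.64*z^3 + 4.05*z^2 - 1.47*z + 5.85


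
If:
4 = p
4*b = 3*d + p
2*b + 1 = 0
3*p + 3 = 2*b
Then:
No Solution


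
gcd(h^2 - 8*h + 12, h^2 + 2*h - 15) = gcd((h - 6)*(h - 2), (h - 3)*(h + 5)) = 1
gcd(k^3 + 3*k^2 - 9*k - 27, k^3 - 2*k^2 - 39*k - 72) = k^2 + 6*k + 9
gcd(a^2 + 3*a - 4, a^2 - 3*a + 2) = a - 1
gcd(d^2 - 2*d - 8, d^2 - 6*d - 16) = d + 2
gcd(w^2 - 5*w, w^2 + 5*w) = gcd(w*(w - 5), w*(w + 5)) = w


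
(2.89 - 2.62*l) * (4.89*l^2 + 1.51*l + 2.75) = -12.8118*l^3 + 10.1759*l^2 - 2.8411*l + 7.9475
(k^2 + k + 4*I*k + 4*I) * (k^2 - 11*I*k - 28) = k^4 + k^3 - 7*I*k^3 + 16*k^2 - 7*I*k^2 + 16*k - 112*I*k - 112*I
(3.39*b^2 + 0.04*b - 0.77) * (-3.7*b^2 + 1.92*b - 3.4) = -12.543*b^4 + 6.3608*b^3 - 8.6002*b^2 - 1.6144*b + 2.618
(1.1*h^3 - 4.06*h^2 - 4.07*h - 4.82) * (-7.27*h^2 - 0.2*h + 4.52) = -7.997*h^5 + 29.2962*h^4 + 35.3729*h^3 + 17.5042*h^2 - 17.4324*h - 21.7864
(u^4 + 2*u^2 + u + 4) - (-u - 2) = u^4 + 2*u^2 + 2*u + 6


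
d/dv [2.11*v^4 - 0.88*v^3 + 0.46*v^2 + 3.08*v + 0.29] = 8.44*v^3 - 2.64*v^2 + 0.92*v + 3.08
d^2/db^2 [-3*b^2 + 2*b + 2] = -6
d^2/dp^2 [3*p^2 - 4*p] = 6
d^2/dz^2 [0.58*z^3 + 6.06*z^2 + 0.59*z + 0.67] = 3.48*z + 12.12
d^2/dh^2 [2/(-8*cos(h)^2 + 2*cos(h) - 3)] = 4*(-128*sin(h)^4 + 18*sin(h)^2 - 33*cos(h) + 6*cos(3*h) + 90)/(8*sin(h)^2 + 2*cos(h) - 11)^3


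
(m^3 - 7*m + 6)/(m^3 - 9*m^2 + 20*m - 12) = (m + 3)/(m - 6)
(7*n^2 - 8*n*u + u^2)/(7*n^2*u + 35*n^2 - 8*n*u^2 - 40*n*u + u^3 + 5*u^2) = 1/(u + 5)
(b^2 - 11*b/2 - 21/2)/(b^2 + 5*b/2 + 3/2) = (b - 7)/(b + 1)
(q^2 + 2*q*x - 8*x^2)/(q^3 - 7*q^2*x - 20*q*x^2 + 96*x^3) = (q - 2*x)/(q^2 - 11*q*x + 24*x^2)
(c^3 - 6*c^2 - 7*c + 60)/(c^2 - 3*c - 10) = (c^2 - c - 12)/(c + 2)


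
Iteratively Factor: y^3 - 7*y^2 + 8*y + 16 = (y - 4)*(y^2 - 3*y - 4) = (y - 4)*(y + 1)*(y - 4)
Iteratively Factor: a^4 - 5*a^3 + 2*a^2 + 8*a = (a)*(a^3 - 5*a^2 + 2*a + 8) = a*(a - 2)*(a^2 - 3*a - 4) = a*(a - 4)*(a - 2)*(a + 1)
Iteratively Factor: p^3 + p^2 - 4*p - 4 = (p - 2)*(p^2 + 3*p + 2) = (p - 2)*(p + 1)*(p + 2)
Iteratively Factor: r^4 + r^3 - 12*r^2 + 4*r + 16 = (r - 2)*(r^3 + 3*r^2 - 6*r - 8) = (r - 2)*(r + 4)*(r^2 - r - 2) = (r - 2)*(r + 1)*(r + 4)*(r - 2)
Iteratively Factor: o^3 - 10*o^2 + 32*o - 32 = (o - 4)*(o^2 - 6*o + 8) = (o - 4)^2*(o - 2)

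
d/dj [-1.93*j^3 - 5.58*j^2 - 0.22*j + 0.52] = -5.79*j^2 - 11.16*j - 0.22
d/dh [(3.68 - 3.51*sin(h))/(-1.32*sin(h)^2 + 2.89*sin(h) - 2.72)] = (-4.6332*sin(h)^2 + 9.7152*sin(h) - 1.088)*cos(h)/(1.7424*sin(h)^4 - 7.6296*sin(h)^3 + 15.5329*sin(h)^2 - 15.7216*sin(h) + 7.3984)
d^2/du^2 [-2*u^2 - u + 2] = -4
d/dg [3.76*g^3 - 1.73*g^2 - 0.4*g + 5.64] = 11.28*g^2 - 3.46*g - 0.4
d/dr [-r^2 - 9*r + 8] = -2*r - 9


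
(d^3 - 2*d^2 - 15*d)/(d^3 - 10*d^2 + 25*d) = (d + 3)/(d - 5)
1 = 1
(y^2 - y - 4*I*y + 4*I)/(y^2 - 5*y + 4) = (y - 4*I)/(y - 4)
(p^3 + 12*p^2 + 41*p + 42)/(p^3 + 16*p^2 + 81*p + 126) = (p + 2)/(p + 6)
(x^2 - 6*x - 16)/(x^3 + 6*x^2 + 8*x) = (x - 8)/(x*(x + 4))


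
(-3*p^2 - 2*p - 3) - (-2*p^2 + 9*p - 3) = -p^2 - 11*p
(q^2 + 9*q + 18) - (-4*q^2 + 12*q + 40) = 5*q^2 - 3*q - 22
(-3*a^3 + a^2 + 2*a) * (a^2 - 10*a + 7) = -3*a^5 + 31*a^4 - 29*a^3 - 13*a^2 + 14*a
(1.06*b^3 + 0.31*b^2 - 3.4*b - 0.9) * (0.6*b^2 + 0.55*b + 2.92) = 0.636*b^5 + 0.769*b^4 + 1.2257*b^3 - 1.5048*b^2 - 10.423*b - 2.628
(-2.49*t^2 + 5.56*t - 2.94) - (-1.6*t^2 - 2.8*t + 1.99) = -0.89*t^2 + 8.36*t - 4.93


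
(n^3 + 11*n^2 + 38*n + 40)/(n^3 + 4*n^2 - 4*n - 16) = (n + 5)/(n - 2)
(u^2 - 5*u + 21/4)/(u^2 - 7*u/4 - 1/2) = (-4*u^2 + 20*u - 21)/(-4*u^2 + 7*u + 2)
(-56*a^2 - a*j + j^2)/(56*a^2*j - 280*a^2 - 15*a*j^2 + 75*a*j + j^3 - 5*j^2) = (-7*a - j)/(7*a*j - 35*a - j^2 + 5*j)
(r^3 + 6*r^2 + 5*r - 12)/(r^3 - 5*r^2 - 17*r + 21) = (r + 4)/(r - 7)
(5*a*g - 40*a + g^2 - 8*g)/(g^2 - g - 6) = (-5*a*g + 40*a - g^2 + 8*g)/(-g^2 + g + 6)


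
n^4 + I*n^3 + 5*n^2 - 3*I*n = n*(n - I)^2*(n + 3*I)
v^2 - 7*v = v*(v - 7)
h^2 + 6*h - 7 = (h - 1)*(h + 7)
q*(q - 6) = q^2 - 6*q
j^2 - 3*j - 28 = (j - 7)*(j + 4)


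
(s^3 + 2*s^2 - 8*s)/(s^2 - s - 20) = s*(s - 2)/(s - 5)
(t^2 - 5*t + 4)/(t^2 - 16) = (t - 1)/(t + 4)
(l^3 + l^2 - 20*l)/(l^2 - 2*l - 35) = l*(l - 4)/(l - 7)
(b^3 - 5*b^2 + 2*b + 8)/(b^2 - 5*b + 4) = (b^2 - b - 2)/(b - 1)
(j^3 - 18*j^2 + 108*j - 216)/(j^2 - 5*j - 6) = (j^2 - 12*j + 36)/(j + 1)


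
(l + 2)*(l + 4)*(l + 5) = l^3 + 11*l^2 + 38*l + 40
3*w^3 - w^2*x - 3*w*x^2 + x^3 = (-3*w + x)*(-w + x)*(w + x)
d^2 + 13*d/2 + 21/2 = (d + 3)*(d + 7/2)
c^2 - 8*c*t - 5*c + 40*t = (c - 5)*(c - 8*t)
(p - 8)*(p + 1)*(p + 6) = p^3 - p^2 - 50*p - 48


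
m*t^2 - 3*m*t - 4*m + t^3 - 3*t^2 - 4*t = (m + t)*(t - 4)*(t + 1)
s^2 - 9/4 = (s - 3/2)*(s + 3/2)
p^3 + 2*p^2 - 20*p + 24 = (p - 2)^2*(p + 6)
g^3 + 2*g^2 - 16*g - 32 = (g - 4)*(g + 2)*(g + 4)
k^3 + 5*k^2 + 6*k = k*(k + 2)*(k + 3)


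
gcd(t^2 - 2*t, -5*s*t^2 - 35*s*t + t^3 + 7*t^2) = t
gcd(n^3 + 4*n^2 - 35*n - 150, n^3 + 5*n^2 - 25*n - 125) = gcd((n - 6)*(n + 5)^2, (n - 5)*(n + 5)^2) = n^2 + 10*n + 25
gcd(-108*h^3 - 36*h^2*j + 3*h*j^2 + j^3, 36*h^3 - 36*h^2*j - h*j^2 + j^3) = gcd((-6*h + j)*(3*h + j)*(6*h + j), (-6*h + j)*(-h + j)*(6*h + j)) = 36*h^2 - j^2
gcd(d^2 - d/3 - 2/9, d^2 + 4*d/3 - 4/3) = d - 2/3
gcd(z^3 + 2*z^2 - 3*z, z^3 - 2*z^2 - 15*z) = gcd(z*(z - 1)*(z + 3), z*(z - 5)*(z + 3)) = z^2 + 3*z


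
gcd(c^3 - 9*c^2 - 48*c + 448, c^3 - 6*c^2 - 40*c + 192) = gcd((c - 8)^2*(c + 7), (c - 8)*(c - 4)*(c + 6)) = c - 8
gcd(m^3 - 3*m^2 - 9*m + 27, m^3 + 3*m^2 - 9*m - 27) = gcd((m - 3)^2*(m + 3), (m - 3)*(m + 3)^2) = m^2 - 9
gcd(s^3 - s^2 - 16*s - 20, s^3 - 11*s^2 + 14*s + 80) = s^2 - 3*s - 10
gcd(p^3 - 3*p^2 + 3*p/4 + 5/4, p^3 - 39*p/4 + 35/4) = p^2 - 7*p/2 + 5/2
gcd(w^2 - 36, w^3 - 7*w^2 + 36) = w - 6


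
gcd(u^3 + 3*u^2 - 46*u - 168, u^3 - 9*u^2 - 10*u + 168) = u^2 - 3*u - 28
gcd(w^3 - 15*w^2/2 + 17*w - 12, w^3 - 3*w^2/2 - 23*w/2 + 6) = w - 4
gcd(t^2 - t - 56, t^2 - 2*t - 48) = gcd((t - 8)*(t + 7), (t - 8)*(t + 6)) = t - 8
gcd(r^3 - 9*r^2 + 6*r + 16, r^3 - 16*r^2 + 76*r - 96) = r^2 - 10*r + 16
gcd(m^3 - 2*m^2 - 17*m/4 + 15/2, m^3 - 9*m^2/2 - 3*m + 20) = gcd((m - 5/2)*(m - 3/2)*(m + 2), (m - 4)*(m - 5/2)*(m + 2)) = m^2 - m/2 - 5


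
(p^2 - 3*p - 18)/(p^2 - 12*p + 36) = (p + 3)/(p - 6)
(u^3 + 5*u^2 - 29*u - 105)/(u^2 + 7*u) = u - 2 - 15/u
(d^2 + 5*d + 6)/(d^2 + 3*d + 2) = (d + 3)/(d + 1)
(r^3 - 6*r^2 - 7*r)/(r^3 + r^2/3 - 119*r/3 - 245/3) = 3*r*(r + 1)/(3*r^2 + 22*r + 35)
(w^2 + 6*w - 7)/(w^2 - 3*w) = (w^2 + 6*w - 7)/(w*(w - 3))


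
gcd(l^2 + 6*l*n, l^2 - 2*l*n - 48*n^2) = l + 6*n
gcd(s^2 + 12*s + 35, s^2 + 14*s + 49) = s + 7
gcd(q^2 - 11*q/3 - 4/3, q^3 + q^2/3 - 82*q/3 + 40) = q - 4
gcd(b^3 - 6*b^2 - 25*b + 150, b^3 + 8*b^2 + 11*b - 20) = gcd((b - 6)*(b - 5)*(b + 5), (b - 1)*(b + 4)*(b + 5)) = b + 5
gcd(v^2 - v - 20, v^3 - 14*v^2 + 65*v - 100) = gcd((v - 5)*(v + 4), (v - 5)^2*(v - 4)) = v - 5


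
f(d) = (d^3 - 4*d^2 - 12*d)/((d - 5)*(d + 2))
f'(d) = (3*d^2 - 8*d - 12)/((d - 5)*(d + 2)) - (d^3 - 4*d^2 - 12*d)/((d - 5)*(d + 2)^2) - (d^3 - 4*d^2 - 12*d)/((d - 5)^2*(d + 2)) = (d^2 - 10*d + 30)/(d^2 - 10*d + 25)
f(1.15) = 1.45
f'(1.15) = 1.34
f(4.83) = 33.24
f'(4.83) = 174.01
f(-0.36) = -0.43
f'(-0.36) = 1.17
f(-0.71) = -0.83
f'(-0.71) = 1.15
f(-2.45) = -2.78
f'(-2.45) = 1.09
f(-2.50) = -2.83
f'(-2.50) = 1.09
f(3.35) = 5.38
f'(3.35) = 2.84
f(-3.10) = -3.48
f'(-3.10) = 1.08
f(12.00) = 10.29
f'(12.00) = 1.10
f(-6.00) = -6.55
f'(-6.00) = 1.04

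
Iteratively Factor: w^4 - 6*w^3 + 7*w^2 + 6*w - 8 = (w + 1)*(w^3 - 7*w^2 + 14*w - 8) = (w - 4)*(w + 1)*(w^2 - 3*w + 2) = (w - 4)*(w - 1)*(w + 1)*(w - 2)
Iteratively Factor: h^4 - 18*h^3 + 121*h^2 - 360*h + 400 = (h - 5)*(h^3 - 13*h^2 + 56*h - 80) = (h - 5)^2*(h^2 - 8*h + 16) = (h - 5)^2*(h - 4)*(h - 4)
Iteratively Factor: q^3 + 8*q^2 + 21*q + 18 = (q + 2)*(q^2 + 6*q + 9) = (q + 2)*(q + 3)*(q + 3)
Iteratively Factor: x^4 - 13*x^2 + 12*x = (x - 1)*(x^3 + x^2 - 12*x) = (x - 1)*(x + 4)*(x^2 - 3*x) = (x - 3)*(x - 1)*(x + 4)*(x)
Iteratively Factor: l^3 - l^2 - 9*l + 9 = (l + 3)*(l^2 - 4*l + 3) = (l - 1)*(l + 3)*(l - 3)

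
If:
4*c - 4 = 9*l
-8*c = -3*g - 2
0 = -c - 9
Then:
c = -9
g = -74/3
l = -40/9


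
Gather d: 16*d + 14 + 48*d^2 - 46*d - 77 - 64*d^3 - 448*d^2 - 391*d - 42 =-64*d^3 - 400*d^2 - 421*d - 105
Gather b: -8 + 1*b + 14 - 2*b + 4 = 10 - b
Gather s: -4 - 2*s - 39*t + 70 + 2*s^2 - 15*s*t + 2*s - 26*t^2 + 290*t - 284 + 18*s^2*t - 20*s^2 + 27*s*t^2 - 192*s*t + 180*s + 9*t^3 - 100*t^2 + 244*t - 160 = s^2*(18*t - 18) + s*(27*t^2 - 207*t + 180) + 9*t^3 - 126*t^2 + 495*t - 378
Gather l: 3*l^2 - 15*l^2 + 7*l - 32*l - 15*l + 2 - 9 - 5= -12*l^2 - 40*l - 12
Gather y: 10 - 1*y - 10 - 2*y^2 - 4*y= -2*y^2 - 5*y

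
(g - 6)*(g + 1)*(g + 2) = g^3 - 3*g^2 - 16*g - 12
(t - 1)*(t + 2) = t^2 + t - 2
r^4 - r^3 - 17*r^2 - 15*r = r*(r - 5)*(r + 1)*(r + 3)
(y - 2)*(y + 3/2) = y^2 - y/2 - 3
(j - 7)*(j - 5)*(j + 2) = j^3 - 10*j^2 + 11*j + 70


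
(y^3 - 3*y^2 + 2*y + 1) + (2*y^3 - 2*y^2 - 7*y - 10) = 3*y^3 - 5*y^2 - 5*y - 9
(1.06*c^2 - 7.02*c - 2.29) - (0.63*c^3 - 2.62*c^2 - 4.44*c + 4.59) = -0.63*c^3 + 3.68*c^2 - 2.58*c - 6.88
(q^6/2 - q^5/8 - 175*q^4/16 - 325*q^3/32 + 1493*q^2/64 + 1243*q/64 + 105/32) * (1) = q^6/2 - q^5/8 - 175*q^4/16 - 325*q^3/32 + 1493*q^2/64 + 1243*q/64 + 105/32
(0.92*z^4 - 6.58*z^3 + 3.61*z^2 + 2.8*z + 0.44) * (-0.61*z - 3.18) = -0.5612*z^5 + 1.0882*z^4 + 18.7223*z^3 - 13.1878*z^2 - 9.1724*z - 1.3992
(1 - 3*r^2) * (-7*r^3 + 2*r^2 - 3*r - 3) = 21*r^5 - 6*r^4 + 2*r^3 + 11*r^2 - 3*r - 3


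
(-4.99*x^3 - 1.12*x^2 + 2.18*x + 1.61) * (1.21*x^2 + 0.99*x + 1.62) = -6.0379*x^5 - 6.2953*x^4 - 6.5548*x^3 + 2.2919*x^2 + 5.1255*x + 2.6082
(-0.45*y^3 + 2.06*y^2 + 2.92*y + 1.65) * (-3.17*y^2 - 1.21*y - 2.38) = 1.4265*y^5 - 5.9857*y^4 - 10.678*y^3 - 13.6665*y^2 - 8.9461*y - 3.927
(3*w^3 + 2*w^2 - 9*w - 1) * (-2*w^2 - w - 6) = -6*w^5 - 7*w^4 - 2*w^3 - w^2 + 55*w + 6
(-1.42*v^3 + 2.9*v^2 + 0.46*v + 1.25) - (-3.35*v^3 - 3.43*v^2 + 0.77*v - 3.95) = 1.93*v^3 + 6.33*v^2 - 0.31*v + 5.2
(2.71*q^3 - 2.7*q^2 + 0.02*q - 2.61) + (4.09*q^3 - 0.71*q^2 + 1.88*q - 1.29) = 6.8*q^3 - 3.41*q^2 + 1.9*q - 3.9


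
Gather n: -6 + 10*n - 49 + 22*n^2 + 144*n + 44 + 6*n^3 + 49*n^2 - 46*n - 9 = 6*n^3 + 71*n^2 + 108*n - 20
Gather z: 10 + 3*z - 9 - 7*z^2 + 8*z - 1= -7*z^2 + 11*z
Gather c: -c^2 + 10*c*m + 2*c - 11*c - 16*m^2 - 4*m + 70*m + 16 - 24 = -c^2 + c*(10*m - 9) - 16*m^2 + 66*m - 8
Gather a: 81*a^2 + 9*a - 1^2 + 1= 81*a^2 + 9*a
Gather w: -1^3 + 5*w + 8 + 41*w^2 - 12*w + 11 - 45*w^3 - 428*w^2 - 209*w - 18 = -45*w^3 - 387*w^2 - 216*w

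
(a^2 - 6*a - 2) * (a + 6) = a^3 - 38*a - 12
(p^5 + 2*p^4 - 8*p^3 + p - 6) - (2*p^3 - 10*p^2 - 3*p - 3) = p^5 + 2*p^4 - 10*p^3 + 10*p^2 + 4*p - 3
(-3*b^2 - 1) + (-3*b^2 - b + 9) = -6*b^2 - b + 8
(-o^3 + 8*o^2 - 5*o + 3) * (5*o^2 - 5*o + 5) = -5*o^5 + 45*o^4 - 70*o^3 + 80*o^2 - 40*o + 15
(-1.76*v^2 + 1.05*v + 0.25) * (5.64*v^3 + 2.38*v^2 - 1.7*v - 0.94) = -9.9264*v^5 + 1.7332*v^4 + 6.901*v^3 + 0.4644*v^2 - 1.412*v - 0.235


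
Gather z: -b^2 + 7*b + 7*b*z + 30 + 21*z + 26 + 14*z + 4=-b^2 + 7*b + z*(7*b + 35) + 60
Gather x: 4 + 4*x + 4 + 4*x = 8*x + 8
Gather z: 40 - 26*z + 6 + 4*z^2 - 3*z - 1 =4*z^2 - 29*z + 45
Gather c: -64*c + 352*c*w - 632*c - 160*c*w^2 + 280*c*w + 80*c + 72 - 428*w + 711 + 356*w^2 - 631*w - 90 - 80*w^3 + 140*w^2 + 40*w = c*(-160*w^2 + 632*w - 616) - 80*w^3 + 496*w^2 - 1019*w + 693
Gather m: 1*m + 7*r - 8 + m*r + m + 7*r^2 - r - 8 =m*(r + 2) + 7*r^2 + 6*r - 16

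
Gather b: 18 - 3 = 15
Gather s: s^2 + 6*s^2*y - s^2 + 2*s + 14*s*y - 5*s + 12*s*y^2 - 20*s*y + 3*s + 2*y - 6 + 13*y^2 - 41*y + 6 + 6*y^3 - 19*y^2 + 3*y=6*s^2*y + s*(12*y^2 - 6*y) + 6*y^3 - 6*y^2 - 36*y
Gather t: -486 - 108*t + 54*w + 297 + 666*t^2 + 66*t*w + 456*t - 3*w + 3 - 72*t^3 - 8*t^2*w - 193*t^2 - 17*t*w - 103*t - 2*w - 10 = -72*t^3 + t^2*(473 - 8*w) + t*(49*w + 245) + 49*w - 196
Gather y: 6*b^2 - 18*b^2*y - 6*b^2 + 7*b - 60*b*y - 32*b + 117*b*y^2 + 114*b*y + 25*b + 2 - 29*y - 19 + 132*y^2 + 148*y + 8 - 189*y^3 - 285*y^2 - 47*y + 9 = -189*y^3 + y^2*(117*b - 153) + y*(-18*b^2 + 54*b + 72)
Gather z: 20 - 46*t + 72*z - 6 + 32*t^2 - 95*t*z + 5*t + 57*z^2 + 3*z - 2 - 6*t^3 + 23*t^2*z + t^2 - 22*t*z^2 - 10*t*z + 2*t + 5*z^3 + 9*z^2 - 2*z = -6*t^3 + 33*t^2 - 39*t + 5*z^3 + z^2*(66 - 22*t) + z*(23*t^2 - 105*t + 73) + 12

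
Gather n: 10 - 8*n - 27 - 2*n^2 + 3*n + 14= -2*n^2 - 5*n - 3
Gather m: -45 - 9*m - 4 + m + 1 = -8*m - 48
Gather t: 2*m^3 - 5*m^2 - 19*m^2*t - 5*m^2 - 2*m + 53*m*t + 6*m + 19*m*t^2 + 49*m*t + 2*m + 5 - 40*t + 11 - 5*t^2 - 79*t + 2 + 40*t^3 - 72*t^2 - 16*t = 2*m^3 - 10*m^2 + 6*m + 40*t^3 + t^2*(19*m - 77) + t*(-19*m^2 + 102*m - 135) + 18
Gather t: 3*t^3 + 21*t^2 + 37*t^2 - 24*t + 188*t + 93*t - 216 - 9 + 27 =3*t^3 + 58*t^2 + 257*t - 198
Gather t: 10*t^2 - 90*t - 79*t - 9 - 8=10*t^2 - 169*t - 17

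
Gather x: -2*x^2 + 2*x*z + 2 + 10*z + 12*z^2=-2*x^2 + 2*x*z + 12*z^2 + 10*z + 2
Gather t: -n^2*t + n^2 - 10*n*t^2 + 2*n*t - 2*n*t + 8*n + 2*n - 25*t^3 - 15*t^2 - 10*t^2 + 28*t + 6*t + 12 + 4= n^2 + 10*n - 25*t^3 + t^2*(-10*n - 25) + t*(34 - n^2) + 16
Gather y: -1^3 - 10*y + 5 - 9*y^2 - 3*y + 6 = -9*y^2 - 13*y + 10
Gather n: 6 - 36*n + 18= 24 - 36*n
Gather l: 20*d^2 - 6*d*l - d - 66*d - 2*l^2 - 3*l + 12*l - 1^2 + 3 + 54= 20*d^2 - 67*d - 2*l^2 + l*(9 - 6*d) + 56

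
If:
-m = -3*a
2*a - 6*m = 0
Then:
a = 0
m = 0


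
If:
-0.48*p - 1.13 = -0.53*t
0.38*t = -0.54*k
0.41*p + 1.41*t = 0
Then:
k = -0.36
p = -1.78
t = 0.52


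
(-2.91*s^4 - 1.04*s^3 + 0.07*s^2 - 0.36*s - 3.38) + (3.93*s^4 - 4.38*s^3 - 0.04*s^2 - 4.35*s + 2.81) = 1.02*s^4 - 5.42*s^3 + 0.03*s^2 - 4.71*s - 0.57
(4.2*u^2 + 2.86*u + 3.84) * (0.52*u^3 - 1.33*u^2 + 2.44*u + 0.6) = 2.184*u^5 - 4.0988*u^4 + 8.441*u^3 + 4.3912*u^2 + 11.0856*u + 2.304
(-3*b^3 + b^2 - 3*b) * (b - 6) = -3*b^4 + 19*b^3 - 9*b^2 + 18*b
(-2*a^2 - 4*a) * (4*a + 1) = -8*a^3 - 18*a^2 - 4*a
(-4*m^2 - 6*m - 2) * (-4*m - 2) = 16*m^3 + 32*m^2 + 20*m + 4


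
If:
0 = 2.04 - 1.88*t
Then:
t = 1.09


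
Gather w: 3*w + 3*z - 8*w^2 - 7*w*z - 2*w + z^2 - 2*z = -8*w^2 + w*(1 - 7*z) + z^2 + z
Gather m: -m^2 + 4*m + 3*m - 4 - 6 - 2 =-m^2 + 7*m - 12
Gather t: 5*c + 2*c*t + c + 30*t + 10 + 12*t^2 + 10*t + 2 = 6*c + 12*t^2 + t*(2*c + 40) + 12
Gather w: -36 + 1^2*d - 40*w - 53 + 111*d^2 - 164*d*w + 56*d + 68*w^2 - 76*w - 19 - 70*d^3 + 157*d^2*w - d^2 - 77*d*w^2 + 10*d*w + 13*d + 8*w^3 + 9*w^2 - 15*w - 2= -70*d^3 + 110*d^2 + 70*d + 8*w^3 + w^2*(77 - 77*d) + w*(157*d^2 - 154*d - 131) - 110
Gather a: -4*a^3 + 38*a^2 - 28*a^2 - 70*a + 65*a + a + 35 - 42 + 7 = -4*a^3 + 10*a^2 - 4*a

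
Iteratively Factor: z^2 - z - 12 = (z - 4)*(z + 3)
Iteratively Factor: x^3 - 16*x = (x - 4)*(x^2 + 4*x) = x*(x - 4)*(x + 4)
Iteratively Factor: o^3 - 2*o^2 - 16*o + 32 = (o - 4)*(o^2 + 2*o - 8) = (o - 4)*(o + 4)*(o - 2)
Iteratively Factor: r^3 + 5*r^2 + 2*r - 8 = (r - 1)*(r^2 + 6*r + 8) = (r - 1)*(r + 2)*(r + 4)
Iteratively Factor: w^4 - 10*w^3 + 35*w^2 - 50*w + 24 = (w - 1)*(w^3 - 9*w^2 + 26*w - 24) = (w - 2)*(w - 1)*(w^2 - 7*w + 12) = (w - 3)*(w - 2)*(w - 1)*(w - 4)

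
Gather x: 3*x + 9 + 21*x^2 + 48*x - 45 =21*x^2 + 51*x - 36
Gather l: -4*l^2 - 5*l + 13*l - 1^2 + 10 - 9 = -4*l^2 + 8*l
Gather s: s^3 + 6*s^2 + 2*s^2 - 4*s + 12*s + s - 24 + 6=s^3 + 8*s^2 + 9*s - 18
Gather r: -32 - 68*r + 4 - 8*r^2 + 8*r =-8*r^2 - 60*r - 28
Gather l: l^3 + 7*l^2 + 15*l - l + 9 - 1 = l^3 + 7*l^2 + 14*l + 8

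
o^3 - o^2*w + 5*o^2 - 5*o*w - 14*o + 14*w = (o - 2)*(o + 7)*(o - w)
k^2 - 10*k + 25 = (k - 5)^2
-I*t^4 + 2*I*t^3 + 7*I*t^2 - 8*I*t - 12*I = (t - 3)*(t - 2)*(t + 2)*(-I*t - I)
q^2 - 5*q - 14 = (q - 7)*(q + 2)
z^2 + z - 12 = (z - 3)*(z + 4)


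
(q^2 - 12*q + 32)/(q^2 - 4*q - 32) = (q - 4)/(q + 4)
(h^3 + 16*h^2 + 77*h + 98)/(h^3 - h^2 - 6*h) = (h^2 + 14*h + 49)/(h*(h - 3))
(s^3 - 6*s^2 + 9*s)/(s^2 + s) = (s^2 - 6*s + 9)/(s + 1)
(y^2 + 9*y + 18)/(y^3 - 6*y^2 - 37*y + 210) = (y + 3)/(y^2 - 12*y + 35)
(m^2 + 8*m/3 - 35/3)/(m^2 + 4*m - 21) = (3*m^2 + 8*m - 35)/(3*(m^2 + 4*m - 21))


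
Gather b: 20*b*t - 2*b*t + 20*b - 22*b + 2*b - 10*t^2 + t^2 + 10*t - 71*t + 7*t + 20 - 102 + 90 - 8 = 18*b*t - 9*t^2 - 54*t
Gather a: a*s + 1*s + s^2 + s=a*s + s^2 + 2*s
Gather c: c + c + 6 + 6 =2*c + 12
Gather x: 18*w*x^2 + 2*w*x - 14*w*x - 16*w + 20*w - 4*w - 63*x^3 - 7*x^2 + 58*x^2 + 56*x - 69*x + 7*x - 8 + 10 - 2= -63*x^3 + x^2*(18*w + 51) + x*(-12*w - 6)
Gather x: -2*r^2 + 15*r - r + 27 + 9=-2*r^2 + 14*r + 36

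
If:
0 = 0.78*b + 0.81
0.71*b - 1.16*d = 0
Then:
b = -1.04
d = -0.64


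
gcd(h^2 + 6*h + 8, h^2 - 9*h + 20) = 1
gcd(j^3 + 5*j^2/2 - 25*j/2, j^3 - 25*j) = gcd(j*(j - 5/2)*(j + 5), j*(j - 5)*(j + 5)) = j^2 + 5*j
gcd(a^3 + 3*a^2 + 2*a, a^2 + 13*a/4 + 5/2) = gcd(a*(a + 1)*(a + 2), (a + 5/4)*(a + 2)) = a + 2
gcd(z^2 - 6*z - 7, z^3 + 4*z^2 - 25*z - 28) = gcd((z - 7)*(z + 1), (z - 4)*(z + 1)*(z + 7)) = z + 1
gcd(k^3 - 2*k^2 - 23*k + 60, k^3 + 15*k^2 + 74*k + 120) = k + 5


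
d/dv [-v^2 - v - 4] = -2*v - 1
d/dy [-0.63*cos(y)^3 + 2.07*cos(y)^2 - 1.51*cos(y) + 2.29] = (1.89*cos(y)^2 - 4.14*cos(y) + 1.51)*sin(y)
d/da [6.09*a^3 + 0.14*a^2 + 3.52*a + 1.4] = 18.27*a^2 + 0.28*a + 3.52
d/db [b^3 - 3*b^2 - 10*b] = 3*b^2 - 6*b - 10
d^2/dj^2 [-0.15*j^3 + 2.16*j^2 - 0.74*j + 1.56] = 4.32 - 0.9*j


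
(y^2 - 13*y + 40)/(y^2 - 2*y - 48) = (y - 5)/(y + 6)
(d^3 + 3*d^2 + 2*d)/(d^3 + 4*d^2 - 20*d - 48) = d*(d + 1)/(d^2 + 2*d - 24)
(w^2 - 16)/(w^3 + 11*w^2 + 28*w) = (w - 4)/(w*(w + 7))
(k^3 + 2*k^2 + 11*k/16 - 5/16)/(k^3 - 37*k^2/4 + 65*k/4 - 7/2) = (4*k^2 + 9*k + 5)/(4*(k^2 - 9*k + 14))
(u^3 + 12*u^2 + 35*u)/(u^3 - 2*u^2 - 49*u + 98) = u*(u + 5)/(u^2 - 9*u + 14)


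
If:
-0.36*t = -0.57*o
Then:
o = 0.631578947368421*t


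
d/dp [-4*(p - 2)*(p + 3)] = -8*p - 4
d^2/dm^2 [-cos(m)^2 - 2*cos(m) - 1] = 2*cos(m) + 2*cos(2*m)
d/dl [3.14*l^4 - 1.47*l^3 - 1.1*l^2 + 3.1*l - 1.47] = 12.56*l^3 - 4.41*l^2 - 2.2*l + 3.1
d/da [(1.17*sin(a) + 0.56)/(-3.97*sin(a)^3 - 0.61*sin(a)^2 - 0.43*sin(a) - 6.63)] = (9.2898*sin(a)^3 + 7.3833*sin(a)^2 + 0.6832*sin(a) - 7.5163)*cos(a)/(15.7609*sin(a)^6 + 4.8434*sin(a)^5 + 3.7863*sin(a)^4 + 53.1668*sin(a)^3 + 8.2735*sin(a)^2 + 5.7018*sin(a) + 43.9569)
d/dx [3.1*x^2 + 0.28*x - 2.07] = 6.2*x + 0.28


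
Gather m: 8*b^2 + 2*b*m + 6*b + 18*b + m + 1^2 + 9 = 8*b^2 + 24*b + m*(2*b + 1) + 10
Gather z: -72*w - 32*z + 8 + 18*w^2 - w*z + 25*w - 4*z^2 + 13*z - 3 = 18*w^2 - 47*w - 4*z^2 + z*(-w - 19) + 5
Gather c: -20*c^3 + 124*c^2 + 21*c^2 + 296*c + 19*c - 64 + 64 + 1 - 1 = -20*c^3 + 145*c^2 + 315*c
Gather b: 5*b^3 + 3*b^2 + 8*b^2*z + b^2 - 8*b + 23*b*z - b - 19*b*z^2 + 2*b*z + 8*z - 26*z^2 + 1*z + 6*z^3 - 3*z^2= 5*b^3 + b^2*(8*z + 4) + b*(-19*z^2 + 25*z - 9) + 6*z^3 - 29*z^2 + 9*z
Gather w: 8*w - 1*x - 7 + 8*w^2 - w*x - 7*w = 8*w^2 + w*(1 - x) - x - 7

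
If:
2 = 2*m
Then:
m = 1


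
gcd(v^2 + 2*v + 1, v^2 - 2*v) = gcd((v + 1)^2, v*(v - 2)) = 1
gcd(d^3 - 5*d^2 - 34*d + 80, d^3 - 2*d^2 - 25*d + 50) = d^2 + 3*d - 10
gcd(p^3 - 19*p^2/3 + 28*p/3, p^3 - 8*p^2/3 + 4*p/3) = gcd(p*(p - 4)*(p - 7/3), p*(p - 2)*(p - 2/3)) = p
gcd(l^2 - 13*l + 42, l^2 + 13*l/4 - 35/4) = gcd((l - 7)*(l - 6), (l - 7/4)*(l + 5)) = 1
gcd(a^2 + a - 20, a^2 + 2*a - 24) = a - 4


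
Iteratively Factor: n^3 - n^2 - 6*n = (n + 2)*(n^2 - 3*n) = n*(n + 2)*(n - 3)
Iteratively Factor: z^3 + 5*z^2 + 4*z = (z + 4)*(z^2 + z) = (z + 1)*(z + 4)*(z)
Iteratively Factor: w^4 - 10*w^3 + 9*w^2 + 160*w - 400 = (w - 5)*(w^3 - 5*w^2 - 16*w + 80) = (w - 5)*(w + 4)*(w^2 - 9*w + 20) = (w - 5)^2*(w + 4)*(w - 4)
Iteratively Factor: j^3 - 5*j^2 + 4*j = (j - 1)*(j^2 - 4*j) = j*(j - 1)*(j - 4)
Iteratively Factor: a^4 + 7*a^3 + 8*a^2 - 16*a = (a - 1)*(a^3 + 8*a^2 + 16*a) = a*(a - 1)*(a^2 + 8*a + 16) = a*(a - 1)*(a + 4)*(a + 4)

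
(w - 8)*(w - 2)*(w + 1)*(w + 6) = w^4 - 3*w^3 - 48*w^2 + 52*w + 96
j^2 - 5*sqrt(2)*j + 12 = (j - 3*sqrt(2))*(j - 2*sqrt(2))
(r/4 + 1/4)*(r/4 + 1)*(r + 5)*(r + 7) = r^4/16 + 17*r^3/16 + 99*r^2/16 + 223*r/16 + 35/4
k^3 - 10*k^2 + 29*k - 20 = (k - 5)*(k - 4)*(k - 1)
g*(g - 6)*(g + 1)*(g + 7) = g^4 + 2*g^3 - 41*g^2 - 42*g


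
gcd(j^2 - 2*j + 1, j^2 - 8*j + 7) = j - 1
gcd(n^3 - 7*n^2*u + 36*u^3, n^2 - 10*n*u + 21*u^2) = -n + 3*u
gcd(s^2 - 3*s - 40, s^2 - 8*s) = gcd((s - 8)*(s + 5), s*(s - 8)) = s - 8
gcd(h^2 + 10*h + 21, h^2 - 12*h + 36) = 1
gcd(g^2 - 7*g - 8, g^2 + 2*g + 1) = g + 1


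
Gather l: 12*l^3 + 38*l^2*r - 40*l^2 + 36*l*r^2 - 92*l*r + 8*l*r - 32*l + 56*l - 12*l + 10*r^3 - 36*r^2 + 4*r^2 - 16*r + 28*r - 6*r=12*l^3 + l^2*(38*r - 40) + l*(36*r^2 - 84*r + 12) + 10*r^3 - 32*r^2 + 6*r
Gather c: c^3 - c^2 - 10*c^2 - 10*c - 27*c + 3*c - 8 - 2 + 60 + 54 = c^3 - 11*c^2 - 34*c + 104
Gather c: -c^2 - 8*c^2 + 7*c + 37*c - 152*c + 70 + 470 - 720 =-9*c^2 - 108*c - 180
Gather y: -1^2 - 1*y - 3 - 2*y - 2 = -3*y - 6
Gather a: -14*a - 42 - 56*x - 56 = -14*a - 56*x - 98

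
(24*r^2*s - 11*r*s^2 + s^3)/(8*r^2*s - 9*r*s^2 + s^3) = (3*r - s)/(r - s)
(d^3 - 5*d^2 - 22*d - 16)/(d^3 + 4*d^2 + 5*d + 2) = (d - 8)/(d + 1)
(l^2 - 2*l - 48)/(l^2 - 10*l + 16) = (l + 6)/(l - 2)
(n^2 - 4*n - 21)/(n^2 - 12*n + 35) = (n + 3)/(n - 5)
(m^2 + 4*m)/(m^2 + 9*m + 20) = m/(m + 5)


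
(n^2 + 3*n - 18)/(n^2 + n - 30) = (n - 3)/(n - 5)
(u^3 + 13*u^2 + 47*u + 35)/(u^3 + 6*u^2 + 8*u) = (u^3 + 13*u^2 + 47*u + 35)/(u*(u^2 + 6*u + 8))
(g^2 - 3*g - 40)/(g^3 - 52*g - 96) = (g + 5)/(g^2 + 8*g + 12)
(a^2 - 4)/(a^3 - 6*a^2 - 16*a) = (a - 2)/(a*(a - 8))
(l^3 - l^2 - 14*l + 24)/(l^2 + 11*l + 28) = (l^2 - 5*l + 6)/(l + 7)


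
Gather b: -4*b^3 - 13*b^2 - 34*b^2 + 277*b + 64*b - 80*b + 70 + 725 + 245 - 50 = -4*b^3 - 47*b^2 + 261*b + 990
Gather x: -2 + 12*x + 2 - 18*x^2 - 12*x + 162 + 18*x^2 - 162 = 0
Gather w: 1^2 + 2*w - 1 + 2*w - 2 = 4*w - 2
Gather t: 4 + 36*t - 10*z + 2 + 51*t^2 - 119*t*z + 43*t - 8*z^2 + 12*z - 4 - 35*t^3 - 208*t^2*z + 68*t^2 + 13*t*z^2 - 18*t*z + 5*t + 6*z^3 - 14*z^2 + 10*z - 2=-35*t^3 + t^2*(119 - 208*z) + t*(13*z^2 - 137*z + 84) + 6*z^3 - 22*z^2 + 12*z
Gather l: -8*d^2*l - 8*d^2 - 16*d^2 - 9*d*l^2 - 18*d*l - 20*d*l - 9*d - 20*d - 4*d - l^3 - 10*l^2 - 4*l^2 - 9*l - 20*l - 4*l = -24*d^2 - 33*d - l^3 + l^2*(-9*d - 14) + l*(-8*d^2 - 38*d - 33)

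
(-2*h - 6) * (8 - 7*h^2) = 14*h^3 + 42*h^2 - 16*h - 48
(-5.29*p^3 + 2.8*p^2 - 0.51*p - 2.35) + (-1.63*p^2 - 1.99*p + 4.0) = -5.29*p^3 + 1.17*p^2 - 2.5*p + 1.65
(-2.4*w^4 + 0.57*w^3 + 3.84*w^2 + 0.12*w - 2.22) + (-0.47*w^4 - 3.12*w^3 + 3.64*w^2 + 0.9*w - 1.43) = -2.87*w^4 - 2.55*w^3 + 7.48*w^2 + 1.02*w - 3.65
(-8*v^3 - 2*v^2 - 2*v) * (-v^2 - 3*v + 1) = 8*v^5 + 26*v^4 + 4*v^2 - 2*v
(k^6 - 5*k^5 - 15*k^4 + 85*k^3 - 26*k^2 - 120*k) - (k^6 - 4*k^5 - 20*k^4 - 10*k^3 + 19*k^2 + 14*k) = -k^5 + 5*k^4 + 95*k^3 - 45*k^2 - 134*k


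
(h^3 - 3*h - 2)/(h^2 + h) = h - 1 - 2/h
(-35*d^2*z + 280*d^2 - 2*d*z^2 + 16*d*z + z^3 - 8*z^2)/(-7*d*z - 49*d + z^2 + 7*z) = (5*d*z - 40*d + z^2 - 8*z)/(z + 7)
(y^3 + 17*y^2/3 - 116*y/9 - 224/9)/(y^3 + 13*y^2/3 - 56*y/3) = (y + 4/3)/y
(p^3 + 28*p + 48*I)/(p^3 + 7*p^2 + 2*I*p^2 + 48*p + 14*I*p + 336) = (p^2 + 6*I*p - 8)/(p^2 + p*(7 + 8*I) + 56*I)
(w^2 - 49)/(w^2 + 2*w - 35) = (w - 7)/(w - 5)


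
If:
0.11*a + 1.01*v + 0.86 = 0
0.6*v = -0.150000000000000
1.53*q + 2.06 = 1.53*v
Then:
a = -5.52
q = -1.60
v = -0.25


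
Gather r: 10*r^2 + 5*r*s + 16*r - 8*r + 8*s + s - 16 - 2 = 10*r^2 + r*(5*s + 8) + 9*s - 18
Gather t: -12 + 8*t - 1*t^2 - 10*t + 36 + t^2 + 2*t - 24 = 0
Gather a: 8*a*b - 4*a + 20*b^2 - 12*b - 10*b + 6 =a*(8*b - 4) + 20*b^2 - 22*b + 6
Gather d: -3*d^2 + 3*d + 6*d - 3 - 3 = -3*d^2 + 9*d - 6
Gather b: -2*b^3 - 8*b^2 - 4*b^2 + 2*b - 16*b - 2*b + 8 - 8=-2*b^3 - 12*b^2 - 16*b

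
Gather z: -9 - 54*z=-54*z - 9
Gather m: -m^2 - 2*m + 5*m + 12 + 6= -m^2 + 3*m + 18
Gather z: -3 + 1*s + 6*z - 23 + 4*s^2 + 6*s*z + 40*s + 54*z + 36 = 4*s^2 + 41*s + z*(6*s + 60) + 10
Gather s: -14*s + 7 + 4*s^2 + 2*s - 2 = 4*s^2 - 12*s + 5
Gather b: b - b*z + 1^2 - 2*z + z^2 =b*(1 - z) + z^2 - 2*z + 1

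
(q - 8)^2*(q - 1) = q^3 - 17*q^2 + 80*q - 64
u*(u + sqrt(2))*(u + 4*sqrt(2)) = u^3 + 5*sqrt(2)*u^2 + 8*u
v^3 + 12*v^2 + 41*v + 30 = (v + 1)*(v + 5)*(v + 6)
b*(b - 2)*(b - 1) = b^3 - 3*b^2 + 2*b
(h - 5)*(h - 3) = h^2 - 8*h + 15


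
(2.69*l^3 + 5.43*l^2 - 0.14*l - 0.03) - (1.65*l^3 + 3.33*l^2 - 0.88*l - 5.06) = 1.04*l^3 + 2.1*l^2 + 0.74*l + 5.03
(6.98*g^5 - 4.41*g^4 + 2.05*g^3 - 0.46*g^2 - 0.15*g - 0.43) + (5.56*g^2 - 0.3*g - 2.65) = 6.98*g^5 - 4.41*g^4 + 2.05*g^3 + 5.1*g^2 - 0.45*g - 3.08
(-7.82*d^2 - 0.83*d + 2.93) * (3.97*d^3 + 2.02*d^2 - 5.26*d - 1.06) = -31.0454*d^5 - 19.0915*d^4 + 51.0887*d^3 + 18.5736*d^2 - 14.532*d - 3.1058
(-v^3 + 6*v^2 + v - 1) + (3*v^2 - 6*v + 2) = -v^3 + 9*v^2 - 5*v + 1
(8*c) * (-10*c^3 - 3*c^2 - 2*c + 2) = -80*c^4 - 24*c^3 - 16*c^2 + 16*c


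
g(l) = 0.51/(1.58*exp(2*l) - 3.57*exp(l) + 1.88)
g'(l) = 0.51*(-3.16*exp(2*l) + 3.57*exp(l))/(1.58*exp(2*l) - 3.57*exp(l) + 1.88)^2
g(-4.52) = 0.28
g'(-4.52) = 0.01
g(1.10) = 0.09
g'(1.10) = -0.31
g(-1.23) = 0.52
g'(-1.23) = 0.42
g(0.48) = 2.15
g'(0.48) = -22.53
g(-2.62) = 0.31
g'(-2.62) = 0.05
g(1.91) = 0.01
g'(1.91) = -0.02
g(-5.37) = 0.27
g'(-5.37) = 0.00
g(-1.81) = 0.38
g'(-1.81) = 0.14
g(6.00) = 0.00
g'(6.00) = 0.00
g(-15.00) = 0.27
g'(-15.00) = 0.00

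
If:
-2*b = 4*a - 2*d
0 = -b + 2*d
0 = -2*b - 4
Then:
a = 1/2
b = -2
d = -1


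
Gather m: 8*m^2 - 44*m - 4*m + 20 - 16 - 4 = 8*m^2 - 48*m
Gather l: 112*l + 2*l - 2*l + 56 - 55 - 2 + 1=112*l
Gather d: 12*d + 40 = 12*d + 40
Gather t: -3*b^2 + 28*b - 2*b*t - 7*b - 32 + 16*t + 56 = -3*b^2 + 21*b + t*(16 - 2*b) + 24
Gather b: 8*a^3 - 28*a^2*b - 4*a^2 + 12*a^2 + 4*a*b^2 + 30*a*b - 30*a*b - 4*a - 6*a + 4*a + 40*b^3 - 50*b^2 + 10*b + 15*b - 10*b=8*a^3 + 8*a^2 - 6*a + 40*b^3 + b^2*(4*a - 50) + b*(15 - 28*a^2)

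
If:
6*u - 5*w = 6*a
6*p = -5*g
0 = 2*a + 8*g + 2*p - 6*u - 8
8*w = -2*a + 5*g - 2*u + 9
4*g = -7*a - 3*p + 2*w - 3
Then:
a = -1767/5260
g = 8427/2630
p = -2809/1052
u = 2547/1315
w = 7173/2630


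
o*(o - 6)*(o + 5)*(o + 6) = o^4 + 5*o^3 - 36*o^2 - 180*o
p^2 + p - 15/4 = (p - 3/2)*(p + 5/2)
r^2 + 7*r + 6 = (r + 1)*(r + 6)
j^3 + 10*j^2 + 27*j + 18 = (j + 1)*(j + 3)*(j + 6)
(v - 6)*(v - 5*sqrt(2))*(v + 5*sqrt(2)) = v^3 - 6*v^2 - 50*v + 300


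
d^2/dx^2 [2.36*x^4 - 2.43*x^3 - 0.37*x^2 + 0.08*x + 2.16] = 28.32*x^2 - 14.58*x - 0.74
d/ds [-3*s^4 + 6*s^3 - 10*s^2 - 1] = 2*s*(-6*s^2 + 9*s - 10)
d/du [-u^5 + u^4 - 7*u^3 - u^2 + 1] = u*(-5*u^3 + 4*u^2 - 21*u - 2)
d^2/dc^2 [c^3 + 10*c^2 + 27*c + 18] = 6*c + 20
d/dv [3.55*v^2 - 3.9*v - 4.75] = 7.1*v - 3.9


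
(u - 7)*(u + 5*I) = u^2 - 7*u + 5*I*u - 35*I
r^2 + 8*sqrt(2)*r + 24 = (r + 2*sqrt(2))*(r + 6*sqrt(2))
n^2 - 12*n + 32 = (n - 8)*(n - 4)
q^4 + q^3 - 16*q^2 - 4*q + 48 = (q - 3)*(q - 2)*(q + 2)*(q + 4)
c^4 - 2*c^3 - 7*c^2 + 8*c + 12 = (c - 3)*(c - 2)*(c + 1)*(c + 2)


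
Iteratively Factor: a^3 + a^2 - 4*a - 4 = (a + 2)*(a^2 - a - 2) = (a - 2)*(a + 2)*(a + 1)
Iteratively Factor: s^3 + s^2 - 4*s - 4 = (s - 2)*(s^2 + 3*s + 2) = (s - 2)*(s + 2)*(s + 1)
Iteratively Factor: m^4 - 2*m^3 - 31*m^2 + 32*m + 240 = (m + 3)*(m^3 - 5*m^2 - 16*m + 80) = (m - 5)*(m + 3)*(m^2 - 16) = (m - 5)*(m + 3)*(m + 4)*(m - 4)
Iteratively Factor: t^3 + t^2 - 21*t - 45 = (t - 5)*(t^2 + 6*t + 9) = (t - 5)*(t + 3)*(t + 3)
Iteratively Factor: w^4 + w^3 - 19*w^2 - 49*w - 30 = (w + 2)*(w^3 - w^2 - 17*w - 15) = (w + 2)*(w + 3)*(w^2 - 4*w - 5) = (w + 1)*(w + 2)*(w + 3)*(w - 5)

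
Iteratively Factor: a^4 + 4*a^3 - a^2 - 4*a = (a)*(a^3 + 4*a^2 - a - 4) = a*(a + 1)*(a^2 + 3*a - 4) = a*(a - 1)*(a + 1)*(a + 4)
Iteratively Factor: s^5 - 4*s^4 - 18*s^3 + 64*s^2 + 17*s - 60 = (s - 3)*(s^4 - s^3 - 21*s^2 + s + 20) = (s - 5)*(s - 3)*(s^3 + 4*s^2 - s - 4) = (s - 5)*(s - 3)*(s + 1)*(s^2 + 3*s - 4) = (s - 5)*(s - 3)*(s - 1)*(s + 1)*(s + 4)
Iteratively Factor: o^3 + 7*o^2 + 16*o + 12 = (o + 3)*(o^2 + 4*o + 4) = (o + 2)*(o + 3)*(o + 2)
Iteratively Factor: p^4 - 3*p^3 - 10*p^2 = (p)*(p^3 - 3*p^2 - 10*p) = p*(p - 5)*(p^2 + 2*p) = p^2*(p - 5)*(p + 2)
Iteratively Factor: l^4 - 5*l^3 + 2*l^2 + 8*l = (l - 4)*(l^3 - l^2 - 2*l) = (l - 4)*(l + 1)*(l^2 - 2*l) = l*(l - 4)*(l + 1)*(l - 2)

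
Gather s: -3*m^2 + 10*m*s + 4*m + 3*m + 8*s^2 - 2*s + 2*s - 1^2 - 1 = -3*m^2 + 10*m*s + 7*m + 8*s^2 - 2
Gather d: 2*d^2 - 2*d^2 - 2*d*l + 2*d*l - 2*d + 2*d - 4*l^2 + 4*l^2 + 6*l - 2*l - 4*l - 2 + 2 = 0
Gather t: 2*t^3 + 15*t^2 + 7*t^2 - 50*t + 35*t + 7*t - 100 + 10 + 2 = 2*t^3 + 22*t^2 - 8*t - 88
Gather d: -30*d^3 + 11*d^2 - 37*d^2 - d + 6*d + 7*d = -30*d^3 - 26*d^2 + 12*d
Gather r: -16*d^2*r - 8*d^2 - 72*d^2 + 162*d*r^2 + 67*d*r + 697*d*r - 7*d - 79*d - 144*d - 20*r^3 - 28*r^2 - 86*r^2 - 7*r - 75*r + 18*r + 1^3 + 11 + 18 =-80*d^2 - 230*d - 20*r^3 + r^2*(162*d - 114) + r*(-16*d^2 + 764*d - 64) + 30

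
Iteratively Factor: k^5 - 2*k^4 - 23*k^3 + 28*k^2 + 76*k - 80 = (k + 4)*(k^4 - 6*k^3 + k^2 + 24*k - 20) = (k - 5)*(k + 4)*(k^3 - k^2 - 4*k + 4) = (k - 5)*(k + 2)*(k + 4)*(k^2 - 3*k + 2) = (k - 5)*(k - 2)*(k + 2)*(k + 4)*(k - 1)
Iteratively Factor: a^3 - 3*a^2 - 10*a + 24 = (a + 3)*(a^2 - 6*a + 8) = (a - 2)*(a + 3)*(a - 4)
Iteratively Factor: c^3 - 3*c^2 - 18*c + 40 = (c - 5)*(c^2 + 2*c - 8) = (c - 5)*(c + 4)*(c - 2)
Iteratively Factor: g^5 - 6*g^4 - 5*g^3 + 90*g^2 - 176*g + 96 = (g - 3)*(g^4 - 3*g^3 - 14*g^2 + 48*g - 32) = (g - 3)*(g + 4)*(g^3 - 7*g^2 + 14*g - 8) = (g - 3)*(g - 1)*(g + 4)*(g^2 - 6*g + 8) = (g - 3)*(g - 2)*(g - 1)*(g + 4)*(g - 4)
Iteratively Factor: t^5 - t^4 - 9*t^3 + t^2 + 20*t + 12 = (t + 1)*(t^4 - 2*t^3 - 7*t^2 + 8*t + 12) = (t - 2)*(t + 1)*(t^3 - 7*t - 6) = (t - 3)*(t - 2)*(t + 1)*(t^2 + 3*t + 2) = (t - 3)*(t - 2)*(t + 1)^2*(t + 2)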